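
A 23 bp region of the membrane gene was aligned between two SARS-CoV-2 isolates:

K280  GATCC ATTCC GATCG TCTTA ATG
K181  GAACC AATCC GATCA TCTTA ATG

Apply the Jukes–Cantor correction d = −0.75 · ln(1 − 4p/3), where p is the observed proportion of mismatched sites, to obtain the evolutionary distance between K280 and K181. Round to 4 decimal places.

0.1433

The sequences differ at positions 3 (T/A), 7 (T/A), 15 (G/A).
p = 3/23 = 0.130435.
d = −0.75 · ln(1 − (4/3)·0.130435) = −0.75 · ln(0.826087) = −0.75 · (-0.191055) = 0.1433.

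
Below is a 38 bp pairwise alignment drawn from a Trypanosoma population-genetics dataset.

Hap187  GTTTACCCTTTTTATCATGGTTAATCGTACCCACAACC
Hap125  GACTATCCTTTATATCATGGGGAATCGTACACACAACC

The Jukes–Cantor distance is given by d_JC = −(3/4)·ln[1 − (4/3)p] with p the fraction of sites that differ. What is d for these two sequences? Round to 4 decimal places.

0.2114

The sequences differ at positions 2 (T/A), 3 (T/C), 6 (C/T), 12 (T/A), 21 (T/G), 22 (T/G), 31 (C/A).
p = 7/38 = 0.184211.
d = −0.75 · ln(1 − (4/3)·0.184211) = −0.75 · ln(0.754385) = −0.75 · (-0.281852) = 0.2114.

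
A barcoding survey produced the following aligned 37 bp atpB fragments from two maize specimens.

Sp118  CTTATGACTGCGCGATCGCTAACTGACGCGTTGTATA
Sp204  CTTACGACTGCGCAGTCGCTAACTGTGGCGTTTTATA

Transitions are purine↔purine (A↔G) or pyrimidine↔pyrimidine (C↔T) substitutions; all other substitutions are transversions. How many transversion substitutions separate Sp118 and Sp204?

Mismatches occur at site 5 (T→C, transition), site 14 (G→A, transition), site 15 (A→G, transition), site 26 (A→T, transversion), site 27 (C→G, transversion), site 33 (G→T, transversion).
Of the 6 differences, 3 transitions and 3 transversions, so the answer is 3.

3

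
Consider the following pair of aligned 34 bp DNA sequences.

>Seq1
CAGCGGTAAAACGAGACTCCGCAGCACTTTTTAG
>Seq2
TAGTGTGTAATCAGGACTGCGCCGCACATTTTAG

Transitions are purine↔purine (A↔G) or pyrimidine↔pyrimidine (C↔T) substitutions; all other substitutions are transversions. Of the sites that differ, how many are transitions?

The sequences differ at positions 1 (C/T, transition), 4 (C/T, transition), 6 (G/T, transversion), 7 (T/G, transversion), 8 (A/T, transversion), 11 (A/T, transversion), 13 (G/A, transition), 14 (A/G, transition), 19 (C/G, transversion), 23 (A/C, transversion), 28 (T/A, transversion).
Of the 11 differences, 4 transitions and 7 transversions, so the answer is 4.

4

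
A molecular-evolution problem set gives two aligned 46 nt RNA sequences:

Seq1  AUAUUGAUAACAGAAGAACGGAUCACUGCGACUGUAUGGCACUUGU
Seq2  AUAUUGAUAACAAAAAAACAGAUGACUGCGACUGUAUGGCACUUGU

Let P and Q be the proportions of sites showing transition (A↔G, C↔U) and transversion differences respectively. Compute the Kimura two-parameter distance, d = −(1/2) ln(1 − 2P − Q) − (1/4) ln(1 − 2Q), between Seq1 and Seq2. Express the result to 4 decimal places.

0.0937

Mismatches occur at site 13 (G/A, transition), site 16 (G/A, transition), site 20 (G/A, transition), site 24 (C/G, transversion).
Of the 4 differences, 3 transitions and 1 transversion over 46 sites: P = 3/46 = 0.065217, Q = 1/46 = 0.021739.
d = −0.5·ln(0.847827) − 0.25·ln(0.956522) = −0.5·(-0.165079) − 0.25·(-0.044451) = 0.0937.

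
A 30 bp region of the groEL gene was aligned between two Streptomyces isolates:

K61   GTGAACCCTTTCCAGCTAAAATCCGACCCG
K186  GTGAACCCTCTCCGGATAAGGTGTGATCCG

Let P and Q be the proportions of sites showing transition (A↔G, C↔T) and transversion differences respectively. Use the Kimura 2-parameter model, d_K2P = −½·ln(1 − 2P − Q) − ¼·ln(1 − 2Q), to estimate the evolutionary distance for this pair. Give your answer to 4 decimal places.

0.3501

Differing sites — 10:T/C (Ti); 14:A/G (Ti); 16:C/A (Tv); 20:A/G (Ti); 21:A/G (Ti); 23:C/G (Tv); 24:C/T (Ti); 27:C/T (Ti).
Of the 8 differences, 6 transitions and 2 transversions over 30 sites: P = 6/30 = 0.200000, Q = 2/30 = 0.066667.
d = −0.5·ln(0.533333) − 0.25·ln(0.866666) = −0.5·(-0.628609) − 0.25·(-0.143102) = 0.3501.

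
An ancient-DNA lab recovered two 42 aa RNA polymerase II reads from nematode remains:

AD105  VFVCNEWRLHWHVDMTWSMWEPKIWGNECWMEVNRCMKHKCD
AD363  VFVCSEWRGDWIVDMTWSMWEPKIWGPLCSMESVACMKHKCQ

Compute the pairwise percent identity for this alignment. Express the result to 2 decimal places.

73.81%

Differing sites — 5:N/S; 9:L/G; 10:H/D; 12:H/I; 27:N/P; 28:E/L; 30:W/S; 33:V/S; 34:N/V; 35:R/A; 42:D/Q.
31 of the 42 sites match, so the percent identity is 31/42 × 100 = 73.81%.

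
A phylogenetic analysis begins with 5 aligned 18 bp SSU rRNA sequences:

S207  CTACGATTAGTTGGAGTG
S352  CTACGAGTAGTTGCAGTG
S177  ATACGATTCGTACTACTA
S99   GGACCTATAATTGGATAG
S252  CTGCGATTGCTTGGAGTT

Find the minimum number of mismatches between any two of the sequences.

Pairwise Hamming distances:
  S207 vs S352: 2
  S207 vs S177: 7
  S207 vs S99: 8
  S207 vs S252: 4
  S352 vs S177: 8
  S352 vs S99: 9
  S352 vs S252: 6
  S177 vs S99: 13
  S177 vs S252: 9
  S99 vs S252: 11
The smallest is 2, between S207 and S352.

2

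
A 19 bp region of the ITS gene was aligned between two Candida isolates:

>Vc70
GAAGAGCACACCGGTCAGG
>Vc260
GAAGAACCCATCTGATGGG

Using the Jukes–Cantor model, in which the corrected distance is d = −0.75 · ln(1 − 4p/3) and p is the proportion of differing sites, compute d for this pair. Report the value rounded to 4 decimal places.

The sequences differ at positions 6 (G/A), 8 (A/C), 11 (C/T), 13 (G/T), 15 (T/A), 16 (C/T), 17 (A/G).
p = 7/19 = 0.368421.
d = −0.75 · ln(1 − (4/3)·0.368421) = −0.75 · ln(0.508772) = −0.75 · (-0.675755) = 0.5068.

0.5068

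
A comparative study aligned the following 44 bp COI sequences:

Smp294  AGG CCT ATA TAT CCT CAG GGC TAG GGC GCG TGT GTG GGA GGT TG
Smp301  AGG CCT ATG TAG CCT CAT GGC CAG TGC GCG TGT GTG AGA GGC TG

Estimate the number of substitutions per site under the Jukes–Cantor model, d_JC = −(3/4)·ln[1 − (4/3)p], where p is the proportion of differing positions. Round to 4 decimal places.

The sequences differ at positions 9 (A/G), 12 (T/G), 18 (G/T), 22 (T/C), 25 (G/T), 37 (G/A), 42 (T/C).
p = 7/44 = 0.159091.
d = −0.75 · ln(1 − (4/3)·0.159091) = −0.75 · ln(0.787879) = −0.75 · (-0.238411) = 0.1788.

0.1788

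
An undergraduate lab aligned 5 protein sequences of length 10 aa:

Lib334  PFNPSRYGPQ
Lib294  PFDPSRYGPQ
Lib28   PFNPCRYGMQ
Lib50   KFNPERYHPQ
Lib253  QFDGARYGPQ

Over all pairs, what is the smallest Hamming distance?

Pairwise Hamming distances:
  Lib334 vs Lib294: 1
  Lib334 vs Lib28: 2
  Lib334 vs Lib50: 3
  Lib334 vs Lib253: 4
  Lib294 vs Lib28: 3
  Lib294 vs Lib50: 4
  Lib294 vs Lib253: 3
  Lib28 vs Lib50: 4
  Lib28 vs Lib253: 5
  Lib50 vs Lib253: 5
The smallest is 1, between Lib334 and Lib294.

1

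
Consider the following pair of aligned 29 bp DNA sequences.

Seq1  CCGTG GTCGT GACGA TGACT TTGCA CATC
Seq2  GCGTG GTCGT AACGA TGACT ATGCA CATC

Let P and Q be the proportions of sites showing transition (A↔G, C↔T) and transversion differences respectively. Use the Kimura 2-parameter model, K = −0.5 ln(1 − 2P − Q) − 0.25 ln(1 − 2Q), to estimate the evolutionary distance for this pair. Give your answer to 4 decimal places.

0.1113

Differing sites — 1:C/G (Tv); 11:G/A (Ti); 21:T/A (Tv).
Of the 3 differences, 1 transition and 2 transversions over 29 sites: P = 1/29 = 0.034483, Q = 2/29 = 0.068966.
d = −0.5·ln(0.862068) − 0.25·ln(0.862068) = −0.5·(-0.148421) − 0.25·(-0.148421) = 0.1113.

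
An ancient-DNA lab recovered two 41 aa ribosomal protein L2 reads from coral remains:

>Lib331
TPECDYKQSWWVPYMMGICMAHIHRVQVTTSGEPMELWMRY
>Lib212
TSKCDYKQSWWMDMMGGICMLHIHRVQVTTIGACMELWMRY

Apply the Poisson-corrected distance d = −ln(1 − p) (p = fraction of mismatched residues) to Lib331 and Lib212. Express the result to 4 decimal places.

Mismatches occur at site 2 (P↔S), site 3 (E↔K), site 12 (V↔M), site 13 (P↔D), site 14 (Y↔M), site 16 (M↔G), site 21 (A↔L), site 31 (S↔I), site 33 (E↔A), site 34 (P↔C).
p = 10/41 = 0.243902.
d = −ln(1 − 0.243902) = −ln(0.756098) = 0.2796.

0.2796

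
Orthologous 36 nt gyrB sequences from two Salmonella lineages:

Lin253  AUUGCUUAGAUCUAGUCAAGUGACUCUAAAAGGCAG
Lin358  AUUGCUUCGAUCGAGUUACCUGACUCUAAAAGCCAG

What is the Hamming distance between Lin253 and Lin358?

6

The sequences differ at positions 8 (A/C), 13 (U/G), 17 (C/U), 19 (A/C), 20 (G/C), 33 (G/C).
That gives 6 mismatches out of 36 aligned sites, so the Hamming distance is 6.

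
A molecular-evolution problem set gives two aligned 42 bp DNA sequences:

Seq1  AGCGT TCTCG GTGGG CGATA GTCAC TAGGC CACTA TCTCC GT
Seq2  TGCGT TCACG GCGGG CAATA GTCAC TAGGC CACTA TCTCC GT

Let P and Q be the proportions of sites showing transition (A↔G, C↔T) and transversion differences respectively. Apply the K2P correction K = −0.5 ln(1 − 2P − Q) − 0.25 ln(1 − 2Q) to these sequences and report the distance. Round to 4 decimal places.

The sequences differ at positions 1 (A/T, transversion), 8 (T/A, transversion), 12 (T/C, transition), 17 (G/A, transition).
Of the 4 differences, 2 transitions and 2 transversions over 42 sites: P = 2/42 = 0.047619, Q = 2/42 = 0.047619.
d = −0.5·ln(0.857143) − 0.25·ln(0.904762) = −0.5·(-0.154151) − 0.25·(-0.100083) = 0.1021.

0.1021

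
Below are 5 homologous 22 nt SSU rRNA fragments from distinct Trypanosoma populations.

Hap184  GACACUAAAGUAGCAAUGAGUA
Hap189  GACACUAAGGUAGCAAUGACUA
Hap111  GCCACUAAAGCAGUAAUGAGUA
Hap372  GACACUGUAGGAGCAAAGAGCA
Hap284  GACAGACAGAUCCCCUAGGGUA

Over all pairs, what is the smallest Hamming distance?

Pairwise Hamming distances:
  Hap184 vs Hap189: 2
  Hap184 vs Hap111: 3
  Hap184 vs Hap372: 5
  Hap184 vs Hap284: 11
  Hap189 vs Hap111: 5
  Hap189 vs Hap372: 7
  Hap189 vs Hap284: 11
  Hap111 vs Hap372: 7
  Hap111 vs Hap284: 14
  Hap372 vs Hap284: 13
The smallest is 2, between Hap184 and Hap189.

2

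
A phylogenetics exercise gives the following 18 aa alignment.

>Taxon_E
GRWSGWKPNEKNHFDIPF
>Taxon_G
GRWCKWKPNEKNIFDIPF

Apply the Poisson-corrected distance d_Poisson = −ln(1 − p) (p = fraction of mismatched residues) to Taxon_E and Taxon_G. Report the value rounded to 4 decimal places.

Mismatches occur at site 4 (S→C), site 5 (G→K), site 13 (H→I).
p = 3/18 = 0.166667.
d = −ln(1 − 0.166667) = −ln(0.833333) = 0.1823.

0.1823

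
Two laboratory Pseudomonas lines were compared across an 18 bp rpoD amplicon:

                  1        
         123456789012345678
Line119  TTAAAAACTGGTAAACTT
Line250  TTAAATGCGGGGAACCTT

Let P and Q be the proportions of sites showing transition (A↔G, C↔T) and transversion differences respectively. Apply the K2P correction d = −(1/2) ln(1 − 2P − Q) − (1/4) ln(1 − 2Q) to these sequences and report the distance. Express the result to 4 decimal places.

The sequences differ at positions 6 (A/T, transversion), 7 (A/G, transition), 9 (T/G, transversion), 12 (T/G, transversion), 15 (A/C, transversion).
Of the 5 differences, 1 transition and 4 transversions over 18 sites: P = 1/18 = 0.055556, Q = 4/18 = 0.222222.
d = −0.5·ln(0.666666) − 0.25·ln(0.555556) = −0.5·(-0.405466) − 0.25·(-0.587786) = 0.3497.

0.3497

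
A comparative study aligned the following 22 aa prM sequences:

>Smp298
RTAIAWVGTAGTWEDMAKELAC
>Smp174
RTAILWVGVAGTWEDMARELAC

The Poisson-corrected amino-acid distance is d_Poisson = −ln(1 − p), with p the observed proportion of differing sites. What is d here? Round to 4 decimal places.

Mismatches occur at site 5 (A→L), site 9 (T→V), site 18 (K→R).
p = 3/22 = 0.136364.
d = −ln(1 − 0.136364) = −ln(0.863636) = 0.1466.

0.1466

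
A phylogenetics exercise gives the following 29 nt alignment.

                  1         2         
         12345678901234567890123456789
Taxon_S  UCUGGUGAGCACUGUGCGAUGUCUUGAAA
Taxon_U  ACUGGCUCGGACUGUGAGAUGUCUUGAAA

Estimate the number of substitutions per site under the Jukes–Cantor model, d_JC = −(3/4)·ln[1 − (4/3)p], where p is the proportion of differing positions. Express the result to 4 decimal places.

The sequences differ at positions 1 (U/A), 6 (U/C), 7 (G/U), 8 (A/C), 10 (C/G), 17 (C/A).
p = 6/29 = 0.206897.
d = −0.75 · ln(1 − (4/3)·0.206897) = −0.75 · ln(0.724137) = −0.75 · (-0.322775) = 0.2421.

0.2421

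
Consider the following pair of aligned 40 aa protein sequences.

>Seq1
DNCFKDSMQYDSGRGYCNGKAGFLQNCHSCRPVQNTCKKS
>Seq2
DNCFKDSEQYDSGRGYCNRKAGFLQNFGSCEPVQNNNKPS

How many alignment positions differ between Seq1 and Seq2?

Mismatches occur at site 8 (M/E), site 19 (G/R), site 27 (C/F), site 28 (H/G), site 31 (R/E), site 36 (T/N), site 37 (C/N), site 39 (K/P).
That gives 8 mismatches out of 40 aligned sites, so the Hamming distance is 8.

8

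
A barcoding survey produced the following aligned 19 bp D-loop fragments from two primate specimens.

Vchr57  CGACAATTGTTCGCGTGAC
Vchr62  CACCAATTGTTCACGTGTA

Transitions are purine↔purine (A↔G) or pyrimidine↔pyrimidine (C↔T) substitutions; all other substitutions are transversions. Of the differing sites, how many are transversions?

The sequences differ at positions 2 (G/A, transition), 3 (A/C, transversion), 13 (G/A, transition), 18 (A/T, transversion), 19 (C/A, transversion).
Of the 5 differences, 2 transitions and 3 transversions, so the answer is 3.

3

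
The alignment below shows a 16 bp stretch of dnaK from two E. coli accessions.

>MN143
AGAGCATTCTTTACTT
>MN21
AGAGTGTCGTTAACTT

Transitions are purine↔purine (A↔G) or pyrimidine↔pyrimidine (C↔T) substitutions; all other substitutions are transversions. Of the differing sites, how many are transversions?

Mismatches occur at site 5 (C/T, transition), site 6 (A/G, transition), site 8 (T/C, transition), site 9 (C/G, transversion), site 12 (T/A, transversion).
Of the 5 differences, 3 transitions and 2 transversions, so the answer is 2.

2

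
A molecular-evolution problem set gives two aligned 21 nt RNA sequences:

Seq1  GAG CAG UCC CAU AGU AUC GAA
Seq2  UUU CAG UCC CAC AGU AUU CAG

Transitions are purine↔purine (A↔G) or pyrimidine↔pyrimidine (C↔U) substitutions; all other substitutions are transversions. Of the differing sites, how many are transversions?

Mismatches occur at site 1 (G/U, transversion), site 2 (A/U, transversion), site 3 (G/U, transversion), site 12 (U/C, transition), site 18 (C/U, transition), site 19 (G/C, transversion), site 21 (A/G, transition).
Of the 7 differences, 3 transitions and 4 transversions, so the answer is 4.

4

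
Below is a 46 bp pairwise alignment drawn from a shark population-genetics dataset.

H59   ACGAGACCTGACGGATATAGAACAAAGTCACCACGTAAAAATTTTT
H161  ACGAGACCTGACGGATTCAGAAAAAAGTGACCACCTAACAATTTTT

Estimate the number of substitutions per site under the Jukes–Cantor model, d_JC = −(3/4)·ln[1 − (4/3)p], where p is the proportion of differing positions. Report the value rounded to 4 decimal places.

Mismatches occur at site 17 (A→T), site 18 (T→C), site 23 (C→A), site 29 (C→G), site 35 (G→C), site 39 (A→C).
p = 6/46 = 0.130435.
d = −0.75 · ln(1 − (4/3)·0.130435) = −0.75 · ln(0.826087) = −0.75 · (-0.191055) = 0.1433.

0.1433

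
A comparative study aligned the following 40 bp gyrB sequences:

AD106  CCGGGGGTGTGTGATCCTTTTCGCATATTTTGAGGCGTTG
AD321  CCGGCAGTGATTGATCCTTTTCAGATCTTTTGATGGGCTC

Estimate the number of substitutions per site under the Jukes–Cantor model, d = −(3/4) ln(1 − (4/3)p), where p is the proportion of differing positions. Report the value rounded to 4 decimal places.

Differing sites — 5:G/C; 6:G/A; 10:T/A; 11:G/T; 23:G/A; 24:C/G; 27:A/C; 34:G/T; 36:C/G; 38:T/C; 40:G/C.
p = 11/40 = 0.275000.
d = −0.75 · ln(1 − (4/3)·0.275000) = −0.75 · ln(0.633333) = −0.75 · (-0.456759) = 0.3426.

0.3426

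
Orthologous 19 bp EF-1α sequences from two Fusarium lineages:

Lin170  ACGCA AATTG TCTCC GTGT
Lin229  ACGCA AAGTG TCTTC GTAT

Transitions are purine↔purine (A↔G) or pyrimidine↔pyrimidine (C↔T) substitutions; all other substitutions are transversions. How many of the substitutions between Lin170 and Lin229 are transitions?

2

Differing sites — 8:T/G (Tv); 14:C/T (Ti); 18:G/A (Ti).
Of the 3 differences, 2 transitions and 1 transversion, so the answer is 2.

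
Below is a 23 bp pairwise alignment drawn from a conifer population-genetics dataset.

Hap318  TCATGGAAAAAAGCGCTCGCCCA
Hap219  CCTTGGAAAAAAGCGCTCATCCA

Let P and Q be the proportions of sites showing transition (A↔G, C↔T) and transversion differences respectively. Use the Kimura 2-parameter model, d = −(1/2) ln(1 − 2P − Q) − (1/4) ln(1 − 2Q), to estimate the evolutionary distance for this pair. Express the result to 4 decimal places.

Differing sites — 1:T/C (Ti); 3:A/T (Tv); 19:G/A (Ti); 20:C/T (Ti).
Of the 4 differences, 3 transitions and 1 transversion over 23 sites: P = 3/23 = 0.130435, Q = 1/23 = 0.043478.
d = −0.5·ln(0.695652) − 0.25·ln(0.913044) = −0.5·(-0.362906) − 0.25·(-0.090971) = 0.2042.

0.2042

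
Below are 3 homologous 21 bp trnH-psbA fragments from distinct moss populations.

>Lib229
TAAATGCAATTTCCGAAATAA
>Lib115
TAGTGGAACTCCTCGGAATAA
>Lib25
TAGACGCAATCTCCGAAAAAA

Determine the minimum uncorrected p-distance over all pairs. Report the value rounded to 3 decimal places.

Pairwise Hamming distances:
  Lib229 vs Lib115: 9
  Lib229 vs Lib25: 4
  Lib115 vs Lib25: 8
The smallest is 4 mismatches, between Lib229 and Lib25; p = 4/21 = 0.190.

0.190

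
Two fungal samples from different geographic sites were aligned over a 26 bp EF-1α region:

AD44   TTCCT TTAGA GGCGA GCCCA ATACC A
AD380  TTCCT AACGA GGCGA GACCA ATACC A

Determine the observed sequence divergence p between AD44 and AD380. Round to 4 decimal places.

Differing sites — 6:T/A; 7:T/A; 8:A/C; 17:C/A.
There are 4 differences over 26 sites, so p = 4/26 = 0.1538.

0.1538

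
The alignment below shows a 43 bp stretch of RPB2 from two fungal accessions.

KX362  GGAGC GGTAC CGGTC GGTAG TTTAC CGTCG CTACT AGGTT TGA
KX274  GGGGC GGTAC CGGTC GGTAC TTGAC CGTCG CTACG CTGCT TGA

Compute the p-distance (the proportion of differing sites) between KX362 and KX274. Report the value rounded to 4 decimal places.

0.1628

Differing sites — 3:A/G; 20:G/C; 23:T/G; 35:T/G; 36:A/C; 37:G/T; 39:T/C.
There are 7 differences over 43 sites, so p = 7/43 = 0.1628.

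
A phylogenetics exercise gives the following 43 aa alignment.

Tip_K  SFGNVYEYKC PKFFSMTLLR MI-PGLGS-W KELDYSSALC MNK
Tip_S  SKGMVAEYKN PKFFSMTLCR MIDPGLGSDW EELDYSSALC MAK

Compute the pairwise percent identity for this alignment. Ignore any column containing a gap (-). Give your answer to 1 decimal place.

82.9%

Excluding the 2 gap columns leaves 41 comparable sites.
Differing sites — 2:F/K; 4:N/M; 6:Y/A; 10:C/N; 19:L/C; 31:K/E; 42:N/A.
34 of the 41 comparable sites match, so the percent identity is 34/41 × 100 = 82.9%.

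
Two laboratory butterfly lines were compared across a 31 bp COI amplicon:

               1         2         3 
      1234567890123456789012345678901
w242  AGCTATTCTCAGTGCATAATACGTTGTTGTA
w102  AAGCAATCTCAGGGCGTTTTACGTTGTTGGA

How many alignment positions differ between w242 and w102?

9

Differing sites — 2:G/A; 3:C/G; 4:T/C; 6:T/A; 13:T/G; 16:A/G; 18:A/T; 19:A/T; 30:T/G.
That gives 9 mismatches out of 31 aligned sites, so the Hamming distance is 9.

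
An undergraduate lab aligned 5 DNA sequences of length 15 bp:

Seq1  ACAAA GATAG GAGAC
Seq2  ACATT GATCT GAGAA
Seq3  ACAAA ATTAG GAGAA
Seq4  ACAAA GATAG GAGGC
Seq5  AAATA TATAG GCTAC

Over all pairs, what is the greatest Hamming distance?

Pairwise Hamming distances:
  Seq1 vs Seq2: 5
  Seq1 vs Seq3: 3
  Seq1 vs Seq4: 1
  Seq1 vs Seq5: 5
  Seq2 vs Seq3: 6
  Seq2 vs Seq4: 6
  Seq2 vs Seq5: 8
  Seq3 vs Seq4: 4
  Seq3 vs Seq5: 7
  Seq4 vs Seq5: 6
The largest is 8, between Seq2 and Seq5.

8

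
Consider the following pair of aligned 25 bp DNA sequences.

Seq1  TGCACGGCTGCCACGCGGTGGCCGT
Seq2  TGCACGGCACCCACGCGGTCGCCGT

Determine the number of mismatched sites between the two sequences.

3

Mismatches occur at site 9 (T→A), site 10 (G→C), site 20 (G→C).
That gives 3 mismatches out of 25 aligned sites, so the Hamming distance is 3.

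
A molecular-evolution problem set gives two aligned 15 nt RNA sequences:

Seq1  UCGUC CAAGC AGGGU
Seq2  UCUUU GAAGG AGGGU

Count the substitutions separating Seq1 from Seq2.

4

Differing sites — 3:G/U; 5:C/U; 6:C/G; 10:C/G.
That gives 4 mismatches out of 15 aligned sites, so the Hamming distance is 4.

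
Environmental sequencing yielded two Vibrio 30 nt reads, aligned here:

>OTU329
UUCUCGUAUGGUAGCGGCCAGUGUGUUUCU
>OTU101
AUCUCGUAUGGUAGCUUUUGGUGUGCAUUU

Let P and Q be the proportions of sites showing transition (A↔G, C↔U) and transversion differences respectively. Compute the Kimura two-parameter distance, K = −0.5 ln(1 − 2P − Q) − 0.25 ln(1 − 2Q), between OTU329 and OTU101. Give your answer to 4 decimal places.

The sequences differ at positions 1 (U/A, transversion), 16 (G/U, transversion), 17 (G/U, transversion), 18 (C/U, transition), 19 (C/U, transition), 20 (A/G, transition), 26 (U/C, transition), 27 (U/A, transversion), 29 (C/U, transition).
Of the 9 differences, 5 transitions and 4 transversions over 30 sites: P = 5/30 = 0.166667, Q = 4/30 = 0.133333.
d = −0.5·ln(0.533333) − 0.25·ln(0.733334) = −0.5·(-0.628609) − 0.25·(-0.310154) = 0.3918.

0.3918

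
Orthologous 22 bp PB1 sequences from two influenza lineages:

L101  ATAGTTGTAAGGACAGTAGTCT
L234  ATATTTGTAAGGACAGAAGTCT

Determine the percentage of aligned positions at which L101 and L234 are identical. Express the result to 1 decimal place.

Mismatches occur at site 4 (G/T), site 17 (T/A).
20 of the 22 sites match, so the percent identity is 20/22 × 100 = 90.9%.

90.9%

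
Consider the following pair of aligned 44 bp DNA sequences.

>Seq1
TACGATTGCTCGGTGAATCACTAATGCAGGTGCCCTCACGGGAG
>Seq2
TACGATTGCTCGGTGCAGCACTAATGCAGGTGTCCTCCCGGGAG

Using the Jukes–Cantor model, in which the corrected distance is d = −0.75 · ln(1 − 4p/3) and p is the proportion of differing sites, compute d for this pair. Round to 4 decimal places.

Mismatches occur at site 16 (A→C), site 18 (T→G), site 33 (C→T), site 38 (A→C).
p = 4/44 = 0.090909.
d = −0.75 · ln(1 − (4/3)·0.090909) = −0.75 · ln(0.878788) = −0.75 · (-0.129212) = 0.0969.

0.0969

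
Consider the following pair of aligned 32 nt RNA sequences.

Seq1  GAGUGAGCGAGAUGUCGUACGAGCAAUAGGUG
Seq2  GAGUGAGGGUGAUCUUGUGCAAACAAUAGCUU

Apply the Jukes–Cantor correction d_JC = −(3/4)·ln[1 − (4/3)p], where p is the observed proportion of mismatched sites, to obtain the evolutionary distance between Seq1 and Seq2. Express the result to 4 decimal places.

0.3525

The sequences differ at positions 8 (C/G), 10 (A/U), 14 (G/C), 16 (C/U), 19 (A/G), 21 (G/A), 23 (G/A), 30 (G/C), 32 (G/U).
p = 9/32 = 0.281250.
d = −0.75 · ln(1 − (4/3)·0.281250) = −0.75 · ln(0.625000) = −0.75 · (-0.470004) = 0.3525.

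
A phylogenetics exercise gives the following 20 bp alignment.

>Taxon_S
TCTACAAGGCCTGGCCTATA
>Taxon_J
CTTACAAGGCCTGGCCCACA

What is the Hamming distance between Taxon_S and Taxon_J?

4

The sequences differ at positions 1 (T/C), 2 (C/T), 17 (T/C), 19 (T/C).
That gives 4 mismatches out of 20 aligned sites, so the Hamming distance is 4.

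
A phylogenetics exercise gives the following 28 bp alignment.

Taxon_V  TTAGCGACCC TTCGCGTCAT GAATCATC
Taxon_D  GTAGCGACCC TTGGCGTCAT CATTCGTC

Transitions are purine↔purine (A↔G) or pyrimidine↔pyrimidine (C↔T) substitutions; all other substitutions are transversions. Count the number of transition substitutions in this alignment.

1

Mismatches occur at site 1 (T/G, transversion), site 13 (C/G, transversion), site 21 (G/C, transversion), site 23 (A/T, transversion), site 26 (A/G, transition).
Of the 5 differences, 1 transition and 4 transversions, so the answer is 1.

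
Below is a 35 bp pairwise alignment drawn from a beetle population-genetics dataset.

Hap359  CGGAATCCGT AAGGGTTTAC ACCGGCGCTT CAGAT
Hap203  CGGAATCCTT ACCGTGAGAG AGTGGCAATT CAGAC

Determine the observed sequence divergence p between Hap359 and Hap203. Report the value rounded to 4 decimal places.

0.3714

The sequences differ at positions 9 (G/T), 12 (A/C), 13 (G/C), 15 (G/T), 16 (T/G), 17 (T/A), 18 (T/G), 20 (C/G), 22 (C/G), 23 (C/T), 27 (G/A), 28 (C/A), 35 (T/C).
There are 13 differences over 35 sites, so p = 13/35 = 0.3714.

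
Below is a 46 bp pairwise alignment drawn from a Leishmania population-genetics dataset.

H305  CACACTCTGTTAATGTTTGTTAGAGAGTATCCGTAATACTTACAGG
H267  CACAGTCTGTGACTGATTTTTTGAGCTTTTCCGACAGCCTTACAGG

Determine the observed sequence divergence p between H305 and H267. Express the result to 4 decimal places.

Mismatches occur at site 5 (C→G), site 11 (T→G), site 13 (A→C), site 16 (T→A), site 19 (G→T), site 22 (A→T), site 26 (A→C), site 27 (G→T), site 29 (A→T), site 34 (T→A), site 35 (A→C), site 37 (T→G), site 38 (A→C).
There are 13 differences over 46 sites, so p = 13/46 = 0.2826.

0.2826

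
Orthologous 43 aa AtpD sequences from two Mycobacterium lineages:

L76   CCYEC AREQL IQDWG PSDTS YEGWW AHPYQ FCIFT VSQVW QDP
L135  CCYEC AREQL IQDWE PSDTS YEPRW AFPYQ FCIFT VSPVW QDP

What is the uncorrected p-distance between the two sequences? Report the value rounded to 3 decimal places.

The sequences differ at positions 15 (G/E), 23 (G/P), 24 (W/R), 27 (H/F), 38 (Q/P).
There are 5 differences over 43 sites, so p = 5/43 = 0.116.

0.116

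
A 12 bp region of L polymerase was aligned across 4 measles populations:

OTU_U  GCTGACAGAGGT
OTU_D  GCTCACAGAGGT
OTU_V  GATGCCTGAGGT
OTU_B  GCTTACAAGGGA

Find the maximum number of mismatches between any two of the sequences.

7

Pairwise Hamming distances:
  OTU_U vs OTU_D: 1
  OTU_U vs OTU_V: 3
  OTU_U vs OTU_B: 4
  OTU_D vs OTU_V: 4
  OTU_D vs OTU_B: 4
  OTU_V vs OTU_B: 7
The largest is 7, between OTU_V and OTU_B.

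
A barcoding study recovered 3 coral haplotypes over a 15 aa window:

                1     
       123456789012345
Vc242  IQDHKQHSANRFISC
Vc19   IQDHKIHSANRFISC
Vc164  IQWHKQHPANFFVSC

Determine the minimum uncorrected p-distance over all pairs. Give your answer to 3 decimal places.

0.067

Pairwise Hamming distances:
  Vc242 vs Vc19: 1
  Vc242 vs Vc164: 4
  Vc19 vs Vc164: 5
The smallest is 1 mismatch, between Vc242 and Vc19; p = 1/15 = 0.067.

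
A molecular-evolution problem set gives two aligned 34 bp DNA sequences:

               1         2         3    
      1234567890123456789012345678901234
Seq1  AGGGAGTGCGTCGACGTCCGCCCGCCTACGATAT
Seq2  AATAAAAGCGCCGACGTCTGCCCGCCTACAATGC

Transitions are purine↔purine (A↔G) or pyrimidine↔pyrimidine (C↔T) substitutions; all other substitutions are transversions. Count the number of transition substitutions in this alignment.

Differing sites — 2:G/A (Ti); 3:G/T (Tv); 4:G/A (Ti); 6:G/A (Ti); 7:T/A (Tv); 11:T/C (Ti); 19:C/T (Ti); 30:G/A (Ti); 33:A/G (Ti); 34:T/C (Ti).
Of the 10 differences, 8 transitions and 2 transversions, so the answer is 8.

8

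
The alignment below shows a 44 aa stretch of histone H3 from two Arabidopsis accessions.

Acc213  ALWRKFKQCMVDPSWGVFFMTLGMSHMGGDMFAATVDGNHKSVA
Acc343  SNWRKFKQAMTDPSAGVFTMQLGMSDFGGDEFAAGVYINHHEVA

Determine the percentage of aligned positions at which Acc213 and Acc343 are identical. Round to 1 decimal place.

Differing sites — 1:A/S; 2:L/N; 9:C/A; 11:V/T; 15:W/A; 19:F/T; 21:T/Q; 26:H/D; 27:M/F; 31:M/E; 35:T/G; 37:D/Y; 38:G/I; 41:K/H; 42:S/E.
29 of the 44 sites match, so the percent identity is 29/44 × 100 = 65.9%.

65.9%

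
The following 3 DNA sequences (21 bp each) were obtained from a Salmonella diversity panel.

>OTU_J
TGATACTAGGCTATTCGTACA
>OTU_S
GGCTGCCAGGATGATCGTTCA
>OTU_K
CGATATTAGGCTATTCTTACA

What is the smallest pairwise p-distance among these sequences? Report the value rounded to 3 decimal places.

0.143

Pairwise Hamming distances:
  OTU_J vs OTU_S: 8
  OTU_J vs OTU_K: 3
  OTU_S vs OTU_K: 10
The smallest is 3 mismatches, between OTU_J and OTU_K; p = 3/21 = 0.143.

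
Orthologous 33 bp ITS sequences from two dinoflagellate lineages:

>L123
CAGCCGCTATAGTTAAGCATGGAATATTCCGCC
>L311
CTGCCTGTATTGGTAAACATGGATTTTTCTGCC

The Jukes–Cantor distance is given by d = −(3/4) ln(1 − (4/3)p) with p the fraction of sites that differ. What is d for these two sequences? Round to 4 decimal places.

Differing sites — 2:A/T; 6:G/T; 7:C/G; 11:A/T; 13:T/G; 17:G/A; 24:A/T; 26:A/T; 30:C/T.
p = 9/33 = 0.272727.
d = −0.75 · ln(1 − (4/3)·0.272727) = −0.75 · ln(0.636364) = −0.75 · (-0.451985) = 0.3390.

0.3390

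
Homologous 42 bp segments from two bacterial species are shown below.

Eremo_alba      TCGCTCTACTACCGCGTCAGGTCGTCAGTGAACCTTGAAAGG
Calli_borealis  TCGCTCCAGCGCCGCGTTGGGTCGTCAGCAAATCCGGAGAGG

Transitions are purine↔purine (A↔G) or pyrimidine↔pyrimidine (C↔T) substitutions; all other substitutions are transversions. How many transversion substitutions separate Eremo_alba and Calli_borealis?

Mismatches occur at site 7 (T↔C, transition), site 9 (C↔G, transversion), site 10 (T↔C, transition), site 11 (A↔G, transition), site 18 (C↔T, transition), site 19 (A↔G, transition), site 29 (T↔C, transition), site 30 (G↔A, transition), site 33 (C↔T, transition), site 35 (T↔C, transition), site 36 (T↔G, transversion), site 39 (A↔G, transition).
Of the 12 differences, 10 transitions and 2 transversions, so the answer is 2.

2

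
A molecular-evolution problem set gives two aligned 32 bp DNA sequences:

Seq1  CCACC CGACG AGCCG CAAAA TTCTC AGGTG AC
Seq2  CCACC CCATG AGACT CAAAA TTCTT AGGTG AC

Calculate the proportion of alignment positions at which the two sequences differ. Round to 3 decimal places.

The sequences differ at positions 7 (G/C), 9 (C/T), 13 (C/A), 15 (G/T), 25 (C/T).
There are 5 differences over 32 sites, so p = 5/32 = 0.156.

0.156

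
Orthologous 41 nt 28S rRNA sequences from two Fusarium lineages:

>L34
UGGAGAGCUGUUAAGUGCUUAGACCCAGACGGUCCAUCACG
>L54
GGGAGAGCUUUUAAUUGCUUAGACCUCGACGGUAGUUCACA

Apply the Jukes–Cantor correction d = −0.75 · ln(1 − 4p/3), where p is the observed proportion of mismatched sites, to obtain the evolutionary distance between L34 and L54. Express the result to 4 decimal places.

0.2597

Mismatches occur at site 1 (U/G), site 10 (G/U), site 15 (G/U), site 26 (C/U), site 27 (A/C), site 34 (C/A), site 35 (C/G), site 36 (A/U), site 41 (G/A).
p = 9/41 = 0.219512.
d = −0.75 · ln(1 − (4/3)·0.219512) = −0.75 · ln(0.707317) = −0.75 · (-0.346276) = 0.2597.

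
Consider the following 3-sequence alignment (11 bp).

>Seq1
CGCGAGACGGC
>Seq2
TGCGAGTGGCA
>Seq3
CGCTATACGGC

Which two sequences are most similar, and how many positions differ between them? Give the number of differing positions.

Pairwise Hamming distances:
  Seq1 vs Seq2: 5
  Seq1 vs Seq3: 2
  Seq2 vs Seq3: 7
The smallest is 2, between Seq1 and Seq3.

2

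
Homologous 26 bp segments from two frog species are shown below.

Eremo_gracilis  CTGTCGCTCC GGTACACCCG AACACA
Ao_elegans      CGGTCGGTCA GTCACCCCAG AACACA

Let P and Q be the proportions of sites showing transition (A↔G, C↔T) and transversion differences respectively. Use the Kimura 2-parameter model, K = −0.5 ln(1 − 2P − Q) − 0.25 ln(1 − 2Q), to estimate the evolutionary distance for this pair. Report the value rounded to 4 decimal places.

0.3386

Differing sites — 2:T/G (Tv); 7:C/G (Tv); 10:C/A (Tv); 12:G/T (Tv); 13:T/C (Ti); 16:A/C (Tv); 19:C/A (Tv).
Of the 7 differences, 1 transition and 6 transversions over 26 sites: P = 1/26 = 0.038462, Q = 6/26 = 0.230769.
d = −0.5·ln(0.692307) − 0.25·ln(0.538462) = −0.5·(-0.367726) − 0.25·(-0.619038) = 0.3386.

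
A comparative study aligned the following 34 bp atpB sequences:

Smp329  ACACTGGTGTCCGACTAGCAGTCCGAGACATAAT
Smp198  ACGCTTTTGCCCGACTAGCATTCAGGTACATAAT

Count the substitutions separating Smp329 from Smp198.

Mismatches occur at site 3 (A/G), site 6 (G/T), site 7 (G/T), site 10 (T/C), site 21 (G/T), site 24 (C/A), site 26 (A/G), site 27 (G/T).
That gives 8 mismatches out of 34 aligned sites, so the Hamming distance is 8.

8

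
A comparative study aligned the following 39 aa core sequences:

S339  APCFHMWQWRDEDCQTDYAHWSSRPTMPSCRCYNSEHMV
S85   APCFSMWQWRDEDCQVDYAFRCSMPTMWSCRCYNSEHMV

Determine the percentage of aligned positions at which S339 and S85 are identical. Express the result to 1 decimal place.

The sequences differ at positions 5 (H/S), 16 (T/V), 20 (H/F), 21 (W/R), 22 (S/C), 24 (R/M), 28 (P/W).
32 of the 39 sites match, so the percent identity is 32/39 × 100 = 82.1%.

82.1%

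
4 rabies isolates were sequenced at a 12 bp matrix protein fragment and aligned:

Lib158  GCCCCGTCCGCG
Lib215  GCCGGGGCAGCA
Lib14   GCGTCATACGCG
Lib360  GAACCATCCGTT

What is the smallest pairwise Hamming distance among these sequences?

4

Pairwise Hamming distances:
  Lib158 vs Lib215: 5
  Lib158 vs Lib14: 4
  Lib158 vs Lib360: 5
  Lib215 vs Lib14: 8
  Lib215 vs Lib360: 9
  Lib14 vs Lib360: 6
The smallest is 4, between Lib158 and Lib14.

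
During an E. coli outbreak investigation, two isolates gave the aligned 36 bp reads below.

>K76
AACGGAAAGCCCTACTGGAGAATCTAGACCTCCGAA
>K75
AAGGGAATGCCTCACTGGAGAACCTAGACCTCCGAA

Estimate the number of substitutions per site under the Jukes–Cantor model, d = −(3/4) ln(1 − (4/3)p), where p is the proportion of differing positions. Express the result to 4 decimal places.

Mismatches occur at site 3 (C→G), site 8 (A→T), site 12 (C→T), site 13 (T→C), site 23 (T→C).
p = 5/36 = 0.138889.
d = −0.75 · ln(1 − (4/3)·0.138889) = −0.75 · ln(0.814815) = −0.75 · (-0.204794) = 0.1536.

0.1536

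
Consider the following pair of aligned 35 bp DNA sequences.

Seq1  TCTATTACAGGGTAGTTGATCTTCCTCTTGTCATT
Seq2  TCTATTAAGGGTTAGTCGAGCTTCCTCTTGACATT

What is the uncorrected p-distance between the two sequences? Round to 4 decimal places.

The sequences differ at positions 8 (C/A), 9 (A/G), 12 (G/T), 17 (T/C), 20 (T/G), 31 (T/A).
There are 6 differences over 35 sites, so p = 6/35 = 0.1714.

0.1714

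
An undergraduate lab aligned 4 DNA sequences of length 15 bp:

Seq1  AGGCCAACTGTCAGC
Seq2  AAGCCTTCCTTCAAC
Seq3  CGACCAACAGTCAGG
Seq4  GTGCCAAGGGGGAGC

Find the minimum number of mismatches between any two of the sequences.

4

Pairwise Hamming distances:
  Seq1 vs Seq2: 6
  Seq1 vs Seq3: 4
  Seq1 vs Seq4: 6
  Seq2 vs Seq3: 9
  Seq2 vs Seq4: 10
  Seq3 vs Seq4: 8
The smallest is 4, between Seq1 and Seq3.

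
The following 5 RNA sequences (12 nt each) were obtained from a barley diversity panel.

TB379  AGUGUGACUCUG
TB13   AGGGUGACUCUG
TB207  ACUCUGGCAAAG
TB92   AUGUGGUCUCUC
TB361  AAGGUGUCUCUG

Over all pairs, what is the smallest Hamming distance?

1

Pairwise Hamming distances:
  TB379 vs TB13: 1
  TB379 vs TB207: 6
  TB379 vs TB92: 6
  TB379 vs TB361: 3
  TB13 vs TB207: 7
  TB13 vs TB92: 5
  TB13 vs TB361: 2
  TB207 vs TB92: 9
  TB207 vs TB361: 7
  TB92 vs TB361: 4
The smallest is 1, between TB379 and TB13.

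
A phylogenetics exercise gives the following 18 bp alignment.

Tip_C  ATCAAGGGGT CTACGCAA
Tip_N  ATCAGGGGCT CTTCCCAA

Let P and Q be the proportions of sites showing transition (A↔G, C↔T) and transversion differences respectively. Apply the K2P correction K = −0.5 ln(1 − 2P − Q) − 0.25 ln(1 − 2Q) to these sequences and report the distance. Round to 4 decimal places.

0.2641

Mismatches occur at site 5 (A↔G, transition), site 9 (G↔C, transversion), site 13 (A↔T, transversion), site 15 (G↔C, transversion).
Of the 4 differences, 1 transition and 3 transversions over 18 sites: P = 1/18 = 0.055556, Q = 3/18 = 0.166667.
d = −0.5·ln(0.722221) − 0.25·ln(0.666666) = −0.5·(-0.325424) − 0.25·(-0.405466) = 0.2641.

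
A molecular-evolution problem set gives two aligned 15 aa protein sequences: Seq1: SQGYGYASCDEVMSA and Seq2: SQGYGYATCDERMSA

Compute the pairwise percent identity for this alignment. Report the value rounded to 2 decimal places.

86.67%

The sequences differ at positions 8 (S/T), 12 (V/R).
13 of the 15 sites match, so the percent identity is 13/15 × 100 = 86.67%.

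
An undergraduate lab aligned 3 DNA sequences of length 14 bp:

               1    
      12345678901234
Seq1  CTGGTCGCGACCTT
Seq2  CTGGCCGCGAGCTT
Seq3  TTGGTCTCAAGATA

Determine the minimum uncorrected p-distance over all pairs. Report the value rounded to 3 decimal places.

Pairwise Hamming distances:
  Seq1 vs Seq2: 2
  Seq1 vs Seq3: 6
  Seq2 vs Seq3: 6
The smallest is 2 mismatches, between Seq1 and Seq2; p = 2/14 = 0.143.

0.143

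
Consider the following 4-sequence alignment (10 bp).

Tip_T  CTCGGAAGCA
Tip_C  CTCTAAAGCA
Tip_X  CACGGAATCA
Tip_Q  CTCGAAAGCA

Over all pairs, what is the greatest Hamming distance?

Pairwise Hamming distances:
  Tip_T vs Tip_C: 2
  Tip_T vs Tip_X: 2
  Tip_T vs Tip_Q: 1
  Tip_C vs Tip_X: 4
  Tip_C vs Tip_Q: 1
  Tip_X vs Tip_Q: 3
The largest is 4, between Tip_C and Tip_X.

4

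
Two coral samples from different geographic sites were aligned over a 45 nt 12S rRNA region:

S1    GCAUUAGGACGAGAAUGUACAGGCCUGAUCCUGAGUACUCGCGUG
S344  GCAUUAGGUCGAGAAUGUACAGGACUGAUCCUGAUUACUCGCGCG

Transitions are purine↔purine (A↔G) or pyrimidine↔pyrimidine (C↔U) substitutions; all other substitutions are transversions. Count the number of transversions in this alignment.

The sequences differ at positions 9 (A/U, transversion), 24 (C/A, transversion), 35 (G/U, transversion), 44 (U/C, transition).
Of the 4 differences, 1 transition and 3 transversions, so the answer is 3.

3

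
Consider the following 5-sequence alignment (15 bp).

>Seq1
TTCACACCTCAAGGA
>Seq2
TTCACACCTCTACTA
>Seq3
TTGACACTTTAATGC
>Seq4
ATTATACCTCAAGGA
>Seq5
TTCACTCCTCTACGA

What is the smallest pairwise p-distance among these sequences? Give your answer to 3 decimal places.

0.133

Pairwise Hamming distances:
  Seq1 vs Seq2: 3
  Seq1 vs Seq3: 5
  Seq1 vs Seq4: 3
  Seq1 vs Seq5: 3
  Seq2 vs Seq3: 7
  Seq2 vs Seq4: 6
  Seq2 vs Seq5: 2
  Seq3 vs Seq4: 7
  Seq3 vs Seq5: 7
  Seq4 vs Seq5: 6
The smallest is 2 mismatches, between Seq2 and Seq5; p = 2/15 = 0.133.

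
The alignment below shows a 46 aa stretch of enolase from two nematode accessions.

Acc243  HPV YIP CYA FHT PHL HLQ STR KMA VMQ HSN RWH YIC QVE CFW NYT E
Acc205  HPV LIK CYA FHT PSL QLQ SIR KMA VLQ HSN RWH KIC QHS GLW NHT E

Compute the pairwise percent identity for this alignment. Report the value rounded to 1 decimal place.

73.9%

Differing sites — 4:Y/L; 6:P/K; 14:H/S; 16:H/Q; 20:T/I; 26:M/L; 34:Y/K; 38:V/H; 39:E/S; 40:C/G; 41:F/L; 44:Y/H.
34 of the 46 sites match, so the percent identity is 34/46 × 100 = 73.9%.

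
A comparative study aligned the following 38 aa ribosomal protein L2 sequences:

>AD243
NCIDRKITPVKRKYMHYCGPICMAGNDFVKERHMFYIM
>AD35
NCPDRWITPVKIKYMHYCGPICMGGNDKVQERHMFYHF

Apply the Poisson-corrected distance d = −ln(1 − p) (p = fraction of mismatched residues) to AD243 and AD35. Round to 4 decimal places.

0.2364

The sequences differ at positions 3 (I/P), 6 (K/W), 12 (R/I), 24 (A/G), 28 (F/K), 30 (K/Q), 37 (I/H), 38 (M/F).
p = 8/38 = 0.210526.
d = −ln(1 − 0.210526) = −ln(0.789474) = 0.2364.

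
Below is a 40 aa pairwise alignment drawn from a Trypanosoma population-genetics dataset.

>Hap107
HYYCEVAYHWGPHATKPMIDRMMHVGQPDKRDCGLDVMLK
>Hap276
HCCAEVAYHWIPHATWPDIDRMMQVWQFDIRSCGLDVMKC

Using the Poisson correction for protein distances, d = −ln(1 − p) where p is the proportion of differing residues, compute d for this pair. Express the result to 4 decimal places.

0.3930

The sequences differ at positions 2 (Y/C), 3 (Y/C), 4 (C/A), 11 (G/I), 16 (K/W), 18 (M/D), 24 (H/Q), 26 (G/W), 28 (P/F), 30 (K/I), 32 (D/S), 39 (L/K), 40 (K/C).
p = 13/40 = 0.325000.
d = −ln(1 − 0.325000) = −ln(0.675000) = 0.3930.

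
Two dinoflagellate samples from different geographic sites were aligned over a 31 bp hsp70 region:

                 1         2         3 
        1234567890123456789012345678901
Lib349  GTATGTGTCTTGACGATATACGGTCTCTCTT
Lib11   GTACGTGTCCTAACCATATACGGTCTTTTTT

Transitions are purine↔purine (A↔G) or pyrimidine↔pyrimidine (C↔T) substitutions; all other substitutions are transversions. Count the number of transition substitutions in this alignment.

5

The sequences differ at positions 4 (T/C, transition), 10 (T/C, transition), 12 (G/A, transition), 15 (G/C, transversion), 27 (C/T, transition), 29 (C/T, transition).
Of the 6 differences, 5 transitions and 1 transversion, so the answer is 5.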